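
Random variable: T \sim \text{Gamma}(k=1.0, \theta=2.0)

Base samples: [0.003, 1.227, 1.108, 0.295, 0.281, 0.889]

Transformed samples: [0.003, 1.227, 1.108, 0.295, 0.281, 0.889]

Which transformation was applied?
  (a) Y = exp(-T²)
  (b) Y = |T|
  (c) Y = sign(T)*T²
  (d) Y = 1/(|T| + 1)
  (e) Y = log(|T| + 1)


Checking option (b) Y = |T|:
  T = 0.003 -> Y = 0.003 ✓
  T = 1.227 -> Y = 1.227 ✓
  T = 1.108 -> Y = 1.108 ✓
All samples match this transformation.

(b) |T|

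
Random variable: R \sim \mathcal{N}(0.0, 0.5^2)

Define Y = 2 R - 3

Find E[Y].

For Y = 2R - 3:
E[Y] = 2 * E[R] - 3
E[R] = 0.0 = 0
E[Y] = 2 * 0 - 3 = -3

-3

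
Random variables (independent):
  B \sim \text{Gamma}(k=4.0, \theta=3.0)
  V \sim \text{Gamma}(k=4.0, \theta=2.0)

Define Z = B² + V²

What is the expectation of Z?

E[Z] = E[B²] + E[V²]
E[B²] = Var(B) + E[B]² = 36 + 144 = 180
E[V²] = Var(V) + E[V]² = 16 + 64 = 80
E[Z] = 180 + 80 = 260

260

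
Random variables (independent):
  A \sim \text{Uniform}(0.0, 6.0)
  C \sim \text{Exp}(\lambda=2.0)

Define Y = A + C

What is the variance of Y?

For independent RVs: Var(aX + bY) = a²Var(X) + b²Var(Y)
Var(A) = 3
Var(C) = 0.25
Var(Y) = 1²*3 + 1²*0.25
= 1*3 + 1*0.25 = 3.25

3.25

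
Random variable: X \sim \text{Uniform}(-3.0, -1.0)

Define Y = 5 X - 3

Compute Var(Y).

For Y = aX + b: Var(Y) = a² * Var(X)
Var(X) = (-1 + 3)^2/12 = 0.33333333
Var(Y) = 5² * 0.33333333 = 25 * 0.33333333 = 8.3333333

8.3333333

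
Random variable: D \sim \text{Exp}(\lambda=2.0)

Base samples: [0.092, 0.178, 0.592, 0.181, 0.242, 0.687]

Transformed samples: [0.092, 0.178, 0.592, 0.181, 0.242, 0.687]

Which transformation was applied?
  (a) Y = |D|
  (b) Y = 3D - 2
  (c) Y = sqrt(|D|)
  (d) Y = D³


Checking option (a) Y = |D|:
  D = 0.092 -> Y = 0.092 ✓
  D = 0.178 -> Y = 0.178 ✓
  D = 0.592 -> Y = 0.592 ✓
All samples match this transformation.

(a) |D|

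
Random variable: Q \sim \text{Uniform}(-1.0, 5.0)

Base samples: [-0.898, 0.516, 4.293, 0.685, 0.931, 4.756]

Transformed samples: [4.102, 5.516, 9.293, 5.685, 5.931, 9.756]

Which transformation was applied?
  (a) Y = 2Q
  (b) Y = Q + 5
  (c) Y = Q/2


Checking option (b) Y = Q + 5:
  Q = -0.898 -> Y = 4.102 ✓
  Q = 0.516 -> Y = 5.516 ✓
  Q = 4.293 -> Y = 9.293 ✓
All samples match this transformation.

(b) Q + 5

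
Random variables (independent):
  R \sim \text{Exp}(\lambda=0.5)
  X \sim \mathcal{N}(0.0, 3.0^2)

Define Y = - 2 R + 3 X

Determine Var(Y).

For independent RVs: Var(aX + bY) = a²Var(X) + b²Var(Y)
Var(R) = 4
Var(X) = 9
Var(Y) = (-2)²*4 + 3²*9
= 4*4 + 9*9 = 97

97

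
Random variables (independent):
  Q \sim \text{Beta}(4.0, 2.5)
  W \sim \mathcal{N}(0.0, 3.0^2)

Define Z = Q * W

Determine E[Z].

For independent RVs: E[XY] = E[X]*E[Y]
E[Q] = 0.61538462
E[W] = 0
E[Z] = 0.61538462 * 0 = 0

0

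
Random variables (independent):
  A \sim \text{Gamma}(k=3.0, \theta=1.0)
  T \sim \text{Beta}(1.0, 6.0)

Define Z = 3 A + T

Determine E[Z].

E[Z] = 3*E[A] + 1*E[T]
E[A] = 3
E[T] = 0.14285714
E[Z] = 3*3 + 1*0.14285714 = 9.1428571

9.1428571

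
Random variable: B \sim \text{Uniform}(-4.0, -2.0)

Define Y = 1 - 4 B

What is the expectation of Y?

For Y = -4B + 1:
E[Y] = -4 * E[B] + 1
E[B] = (-4 - 2)/2 = -3
E[Y] = -4 * (-3) + 1 = 13

13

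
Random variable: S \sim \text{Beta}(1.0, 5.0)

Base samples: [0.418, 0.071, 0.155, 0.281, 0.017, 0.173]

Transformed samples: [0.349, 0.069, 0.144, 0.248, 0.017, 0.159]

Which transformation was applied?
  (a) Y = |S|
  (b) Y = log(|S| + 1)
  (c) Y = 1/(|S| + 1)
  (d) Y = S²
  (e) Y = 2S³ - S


Checking option (b) Y = log(|S| + 1):
  S = 0.418 -> Y = 0.349 ✓
  S = 0.071 -> Y = 0.069 ✓
  S = 0.155 -> Y = 0.144 ✓
All samples match this transformation.

(b) log(|S| + 1)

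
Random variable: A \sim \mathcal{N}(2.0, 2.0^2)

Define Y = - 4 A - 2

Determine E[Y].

For Y = -4A - 2:
E[Y] = -4 * E[A] - 2
E[A] = 2.0 = 2
E[Y] = -4 * 2 - 2 = -10

-10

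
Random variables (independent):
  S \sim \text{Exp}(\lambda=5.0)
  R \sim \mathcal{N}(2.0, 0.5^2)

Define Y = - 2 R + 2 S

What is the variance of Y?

For independent RVs: Var(aX + bY) = a²Var(X) + b²Var(Y)
Var(S) = 0.04
Var(R) = 0.25
Var(Y) = 2²*0.04 + (-2)²*0.25
= 4*0.04 + 4*0.25 = 1.16

1.16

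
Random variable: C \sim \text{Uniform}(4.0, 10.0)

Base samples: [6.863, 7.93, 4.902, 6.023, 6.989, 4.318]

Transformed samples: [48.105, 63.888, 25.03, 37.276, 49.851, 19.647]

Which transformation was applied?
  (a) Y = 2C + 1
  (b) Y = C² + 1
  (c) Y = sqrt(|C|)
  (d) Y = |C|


Checking option (b) Y = C² + 1:
  C = 6.863 -> Y = 48.105 ✓
  C = 7.93 -> Y = 63.888 ✓
  C = 4.902 -> Y = 25.03 ✓
All samples match this transformation.

(b) C² + 1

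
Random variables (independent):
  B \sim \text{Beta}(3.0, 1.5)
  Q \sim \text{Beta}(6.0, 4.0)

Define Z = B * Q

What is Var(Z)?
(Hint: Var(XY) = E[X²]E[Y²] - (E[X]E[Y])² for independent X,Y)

Var(XY) = E[X²]E[Y²] - (E[X]E[Y])²
E[B] = 0.66666667, Var(B) = 0.04040404
E[Q] = 0.6, Var(Q) = 0.021818182
E[B²] = 0.04040404 + 0.66666667² = 0.48484848
E[Q²] = 0.021818182 + 0.6² = 0.38181818
Var(Z) = 0.48484848*0.38181818 - (0.66666667*0.6)²
= 0.18512397 - 0.16 = 0.025123967

0.025123967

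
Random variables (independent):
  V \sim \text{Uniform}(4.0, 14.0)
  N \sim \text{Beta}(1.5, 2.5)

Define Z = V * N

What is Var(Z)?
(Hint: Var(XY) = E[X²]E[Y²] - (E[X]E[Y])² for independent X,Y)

Var(XY) = E[X²]E[Y²] - (E[X]E[Y])²
E[V] = 9, Var(V) = 8.3333333
E[N] = 0.375, Var(N) = 0.046875
E[V²] = 8.3333333 + 9² = 89.333333
E[N²] = 0.046875 + 0.375² = 0.1875
Var(Z) = 89.333333*0.1875 - (9*0.375)²
= 16.75 - 11.390625 = 5.359375

5.359375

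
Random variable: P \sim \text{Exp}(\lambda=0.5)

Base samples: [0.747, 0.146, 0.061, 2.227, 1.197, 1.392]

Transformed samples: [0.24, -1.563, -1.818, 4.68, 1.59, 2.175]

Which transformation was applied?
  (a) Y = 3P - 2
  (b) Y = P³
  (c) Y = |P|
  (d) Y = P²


Checking option (a) Y = 3P - 2:
  P = 0.747 -> Y = 0.24 ✓
  P = 0.146 -> Y = -1.563 ✓
  P = 0.061 -> Y = -1.818 ✓
All samples match this transformation.

(a) 3P - 2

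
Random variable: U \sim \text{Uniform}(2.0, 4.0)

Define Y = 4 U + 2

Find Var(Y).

For Y = aU + b: Var(Y) = a² * Var(U)
Var(U) = (4 - 2)^2/12 = 0.33333333
Var(Y) = 4² * 0.33333333 = 16 * 0.33333333 = 5.3333333

5.3333333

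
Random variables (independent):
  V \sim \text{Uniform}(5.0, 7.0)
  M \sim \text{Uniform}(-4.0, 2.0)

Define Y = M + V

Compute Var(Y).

For independent RVs: Var(aX + bY) = a²Var(X) + b²Var(Y)
Var(V) = 0.33333333
Var(M) = 3
Var(Y) = 1²*0.33333333 + 1²*3
= 1*0.33333333 + 1*3 = 3.3333333

3.3333333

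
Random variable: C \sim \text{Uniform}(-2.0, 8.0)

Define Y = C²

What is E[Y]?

Using E[X²] = Var(X) + (E[X])²:
E[C] = 3
Var(C) = (8 + 2)^2/12 = 8.3333333
E[C²] = 8.3333333 + 3² = 8.3333333 + 9 = 17.333333

17.333333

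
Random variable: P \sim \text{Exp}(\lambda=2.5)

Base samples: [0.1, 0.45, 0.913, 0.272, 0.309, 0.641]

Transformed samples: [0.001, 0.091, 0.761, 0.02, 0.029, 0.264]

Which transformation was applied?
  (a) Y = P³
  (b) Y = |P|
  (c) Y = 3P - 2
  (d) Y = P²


Checking option (a) Y = P³:
  P = 0.1 -> Y = 0.001 ✓
  P = 0.45 -> Y = 0.091 ✓
  P = 0.913 -> Y = 0.761 ✓
All samples match this transformation.

(a) P³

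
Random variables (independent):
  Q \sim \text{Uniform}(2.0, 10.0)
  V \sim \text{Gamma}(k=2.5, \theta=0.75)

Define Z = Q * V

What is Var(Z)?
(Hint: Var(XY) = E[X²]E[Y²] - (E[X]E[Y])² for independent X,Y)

Var(XY) = E[X²]E[Y²] - (E[X]E[Y])²
E[Q] = 6, Var(Q) = 5.3333333
E[V] = 1.875, Var(V) = 1.40625
E[Q²] = 5.3333333 + 6² = 41.333333
E[V²] = 1.40625 + 1.875² = 4.921875
Var(Z) = 41.333333*4.921875 - (6*1.875)²
= 203.4375 - 126.5625 = 76.875

76.875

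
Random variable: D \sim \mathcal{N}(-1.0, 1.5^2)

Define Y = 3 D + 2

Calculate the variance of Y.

For Y = aD + b: Var(Y) = a² * Var(D)
Var(D) = 1.5^2 = 2.25
Var(Y) = 3² * 2.25 = 9 * 2.25 = 20.25

20.25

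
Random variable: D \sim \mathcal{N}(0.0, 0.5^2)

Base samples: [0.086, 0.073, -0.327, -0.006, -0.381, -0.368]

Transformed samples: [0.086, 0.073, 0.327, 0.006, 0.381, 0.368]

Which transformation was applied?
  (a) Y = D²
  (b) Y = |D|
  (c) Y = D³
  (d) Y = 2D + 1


Checking option (b) Y = |D|:
  D = 0.086 -> Y = 0.086 ✓
  D = 0.073 -> Y = 0.073 ✓
  D = -0.327 -> Y = 0.327 ✓
All samples match this transformation.

(b) |D|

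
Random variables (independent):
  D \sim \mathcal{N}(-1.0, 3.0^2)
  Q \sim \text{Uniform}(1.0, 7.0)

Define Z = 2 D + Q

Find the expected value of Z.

E[Z] = 2*E[D] + 1*E[Q]
E[D] = -1
E[Q] = 4
E[Z] = 2*(-1) + 1*4 = 2

2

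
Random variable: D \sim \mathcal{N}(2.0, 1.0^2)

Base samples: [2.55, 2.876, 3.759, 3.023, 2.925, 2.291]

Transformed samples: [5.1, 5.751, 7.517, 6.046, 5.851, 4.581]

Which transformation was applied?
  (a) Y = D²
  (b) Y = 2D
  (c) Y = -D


Checking option (b) Y = 2D:
  D = 2.55 -> Y = 5.1 ✓
  D = 2.876 -> Y = 5.751 ✓
  D = 3.759 -> Y = 7.517 ✓
All samples match this transformation.

(b) 2D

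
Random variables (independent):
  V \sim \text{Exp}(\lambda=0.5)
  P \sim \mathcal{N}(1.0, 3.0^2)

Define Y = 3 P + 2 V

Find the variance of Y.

For independent RVs: Var(aX + bY) = a²Var(X) + b²Var(Y)
Var(V) = 4
Var(P) = 9
Var(Y) = 2²*4 + 3²*9
= 4*4 + 9*9 = 97

97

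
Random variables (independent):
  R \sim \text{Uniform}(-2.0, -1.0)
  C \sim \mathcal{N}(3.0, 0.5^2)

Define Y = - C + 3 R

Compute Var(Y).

For independent RVs: Var(aX + bY) = a²Var(X) + b²Var(Y)
Var(R) = 0.083333333
Var(C) = 0.25
Var(Y) = 3²*0.083333333 + (-1)²*0.25
= 9*0.083333333 + 1*0.25 = 1

1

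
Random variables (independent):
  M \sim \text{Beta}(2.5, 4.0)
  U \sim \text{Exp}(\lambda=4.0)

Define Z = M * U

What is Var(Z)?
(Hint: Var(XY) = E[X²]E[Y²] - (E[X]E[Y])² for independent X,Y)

Var(XY) = E[X²]E[Y²] - (E[X]E[Y])²
E[M] = 0.38461538, Var(M) = 0.031558185
E[U] = 0.25, Var(U) = 0.0625
E[M²] = 0.031558185 + 0.38461538² = 0.17948718
E[U²] = 0.0625 + 0.25² = 0.125
Var(Z) = 0.17948718*0.125 - (0.38461538*0.25)²
= 0.022435897 - 0.0092455621 = 0.013190335

0.013190335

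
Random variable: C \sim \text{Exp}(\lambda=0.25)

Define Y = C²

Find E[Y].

E[C²] = Var(C) + (E[C])² = 16 + 16 = 32

32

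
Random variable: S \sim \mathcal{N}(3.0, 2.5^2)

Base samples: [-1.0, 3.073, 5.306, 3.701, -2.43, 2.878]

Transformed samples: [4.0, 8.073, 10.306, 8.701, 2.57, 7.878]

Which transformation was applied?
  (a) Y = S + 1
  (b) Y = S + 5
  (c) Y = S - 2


Checking option (b) Y = S + 5:
  S = -1.0 -> Y = 4.0 ✓
  S = 3.073 -> Y = 8.073 ✓
  S = 5.306 -> Y = 10.306 ✓
All samples match this transformation.

(b) S + 5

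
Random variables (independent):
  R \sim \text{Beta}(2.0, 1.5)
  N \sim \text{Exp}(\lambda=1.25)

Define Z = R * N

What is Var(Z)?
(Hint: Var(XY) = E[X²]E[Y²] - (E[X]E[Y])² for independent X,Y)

Var(XY) = E[X²]E[Y²] - (E[X]E[Y])²
E[R] = 0.57142857, Var(R) = 0.054421769
E[N] = 0.8, Var(N) = 0.64
E[R²] = 0.054421769 + 0.57142857² = 0.38095238
E[N²] = 0.64 + 0.8² = 1.28
Var(Z) = 0.38095238*1.28 - (0.57142857*0.8)²
= 0.48761905 - 0.20897959 = 0.27863946

0.27863946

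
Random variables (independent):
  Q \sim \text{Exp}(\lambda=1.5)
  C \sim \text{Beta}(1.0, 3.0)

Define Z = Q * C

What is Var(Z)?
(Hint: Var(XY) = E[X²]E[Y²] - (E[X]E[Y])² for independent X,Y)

Var(XY) = E[X²]E[Y²] - (E[X]E[Y])²
E[Q] = 0.66666667, Var(Q) = 0.44444444
E[C] = 0.25, Var(C) = 0.0375
E[Q²] = 0.44444444 + 0.66666667² = 0.88888889
E[C²] = 0.0375 + 0.25² = 0.1
Var(Z) = 0.88888889*0.1 - (0.66666667*0.25)²
= 0.088888889 - 0.027777778 = 0.061111111

0.061111111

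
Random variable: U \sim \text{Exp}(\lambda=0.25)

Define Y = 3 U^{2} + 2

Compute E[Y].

E[Y] = 3*E[U²] + 2
E[U] = 4
E[U²] = Var(U) + (E[U])² = 16 + 16 = 32
E[Y] = 3*32 + 2 = 98

98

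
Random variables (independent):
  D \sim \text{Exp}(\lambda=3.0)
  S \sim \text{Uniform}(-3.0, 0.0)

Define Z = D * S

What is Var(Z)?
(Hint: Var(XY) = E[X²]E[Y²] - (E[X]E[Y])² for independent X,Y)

Var(XY) = E[X²]E[Y²] - (E[X]E[Y])²
E[D] = 0.33333333, Var(D) = 0.11111111
E[S] = -1.5, Var(S) = 0.75
E[D²] = 0.11111111 + 0.33333333² = 0.22222222
E[S²] = 0.75 + (-1.5)² = 3
Var(Z) = 0.22222222*3 - (0.33333333*(-1.5))²
= 0.66666667 - 0.25 = 0.41666667

0.41666667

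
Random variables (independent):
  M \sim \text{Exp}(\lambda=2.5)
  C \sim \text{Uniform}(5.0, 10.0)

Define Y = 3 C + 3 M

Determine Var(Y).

For independent RVs: Var(aX + bY) = a²Var(X) + b²Var(Y)
Var(M) = 0.16
Var(C) = 2.0833333
Var(Y) = 3²*0.16 + 3²*2.0833333
= 9*0.16 + 9*2.0833333 = 20.19

20.19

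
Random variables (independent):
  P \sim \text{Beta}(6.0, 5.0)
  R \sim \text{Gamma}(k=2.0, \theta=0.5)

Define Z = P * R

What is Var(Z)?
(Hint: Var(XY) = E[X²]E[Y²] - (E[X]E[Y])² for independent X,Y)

Var(XY) = E[X²]E[Y²] - (E[X]E[Y])²
E[P] = 0.54545455, Var(P) = 0.020661157
E[R] = 1, Var(R) = 0.5
E[P²] = 0.020661157 + 0.54545455² = 0.31818182
E[R²] = 0.5 + 1² = 1.5
Var(Z) = 0.31818182*1.5 - (0.54545455*1)²
= 0.47727273 - 0.29752066 = 0.17975207

0.17975207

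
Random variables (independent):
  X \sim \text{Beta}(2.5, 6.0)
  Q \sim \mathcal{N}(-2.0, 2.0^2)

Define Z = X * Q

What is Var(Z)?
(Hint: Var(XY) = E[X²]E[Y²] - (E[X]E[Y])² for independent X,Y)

Var(XY) = E[X²]E[Y²] - (E[X]E[Y])²
E[X] = 0.29411765, Var(X) = 0.021853943
E[Q] = -2, Var(Q) = 4
E[X²] = 0.021853943 + 0.29411765² = 0.10835913
E[Q²] = 4 + (-2)² = 8
Var(Z) = 0.10835913*8 - (0.29411765*(-2))²
= 0.86687307 - 0.34602076 = 0.5208523

0.5208523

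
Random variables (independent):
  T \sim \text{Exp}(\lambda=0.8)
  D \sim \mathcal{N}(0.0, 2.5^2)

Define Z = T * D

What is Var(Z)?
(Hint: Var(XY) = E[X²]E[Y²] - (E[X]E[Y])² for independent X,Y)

Var(XY) = E[X²]E[Y²] - (E[X]E[Y])²
E[T] = 1.25, Var(T) = 1.5625
E[D] = 0, Var(D) = 6.25
E[T²] = 1.5625 + 1.25² = 3.125
E[D²] = 6.25 + 0² = 6.25
Var(Z) = 3.125*6.25 - (1.25*0)²
= 19.53125 - 0 = 19.53125

19.53125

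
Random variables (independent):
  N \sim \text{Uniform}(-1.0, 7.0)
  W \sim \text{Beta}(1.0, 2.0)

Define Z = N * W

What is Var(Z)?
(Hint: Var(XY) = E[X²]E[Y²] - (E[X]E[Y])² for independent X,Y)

Var(XY) = E[X²]E[Y²] - (E[X]E[Y])²
E[N] = 3, Var(N) = 5.3333333
E[W] = 0.33333333, Var(W) = 0.055555556
E[N²] = 5.3333333 + 3² = 14.333333
E[W²] = 0.055555556 + 0.33333333² = 0.16666667
Var(Z) = 14.333333*0.16666667 - (3*0.33333333)²
= 2.3888889 - 1 = 1.3888889

1.3888889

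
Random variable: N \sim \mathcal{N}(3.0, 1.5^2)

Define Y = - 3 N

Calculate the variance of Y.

For Y = aN + b: Var(Y) = a² * Var(N)
Var(N) = 1.5^2 = 2.25
Var(Y) = (-3)² * 2.25 = 9 * 2.25 = 20.25

20.25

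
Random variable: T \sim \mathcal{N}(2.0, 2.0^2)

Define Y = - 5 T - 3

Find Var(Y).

For Y = aT + b: Var(Y) = a² * Var(T)
Var(T) = 2.0^2 = 4
Var(Y) = (-5)² * 4 = 25 * 4 = 100

100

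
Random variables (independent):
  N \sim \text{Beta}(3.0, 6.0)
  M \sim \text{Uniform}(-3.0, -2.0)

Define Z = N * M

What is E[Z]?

For independent RVs: E[XY] = E[X]*E[Y]
E[N] = 0.33333333
E[M] = -2.5
E[Z] = 0.33333333 * (-2.5) = -0.83333333

-0.83333333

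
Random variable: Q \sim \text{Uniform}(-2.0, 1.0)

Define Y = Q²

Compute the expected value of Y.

Using E[X²] = Var(X) + (E[X])²:
E[Q] = -0.5
Var(Q) = (1 + 2)^2/12 = 0.75
E[Q²] = 0.75 + (-0.5)² = 0.75 + 0.25 = 1

1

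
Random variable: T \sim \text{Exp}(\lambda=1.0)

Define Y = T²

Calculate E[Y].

Using E[X²] = Var(X) + (E[X])²:
E[T] = 1
Var(T) = 1/1.0^2 = 1
E[T²] = 1 + 1² = 1 + 1 = 2

2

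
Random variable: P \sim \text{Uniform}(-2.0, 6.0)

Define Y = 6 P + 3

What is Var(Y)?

For Y = aP + b: Var(Y) = a² * Var(P)
Var(P) = (6 + 2)^2/12 = 5.3333333
Var(Y) = 6² * 5.3333333 = 36 * 5.3333333 = 192

192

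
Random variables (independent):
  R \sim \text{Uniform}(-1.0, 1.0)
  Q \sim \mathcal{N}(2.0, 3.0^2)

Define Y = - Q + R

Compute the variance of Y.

For independent RVs: Var(aX + bY) = a²Var(X) + b²Var(Y)
Var(R) = 0.33333333
Var(Q) = 9
Var(Y) = 1²*0.33333333 + (-1)²*9
= 1*0.33333333 + 1*9 = 9.3333333

9.3333333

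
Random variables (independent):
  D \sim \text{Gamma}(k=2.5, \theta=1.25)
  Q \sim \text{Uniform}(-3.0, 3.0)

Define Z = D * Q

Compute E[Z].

For independent RVs: E[XY] = E[X]*E[Y]
E[D] = 3.125
E[Q] = 0
E[Z] = 3.125 * 0 = 0

0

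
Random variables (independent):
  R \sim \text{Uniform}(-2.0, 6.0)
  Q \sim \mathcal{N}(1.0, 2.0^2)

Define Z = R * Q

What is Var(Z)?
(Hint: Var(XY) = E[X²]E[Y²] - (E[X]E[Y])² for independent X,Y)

Var(XY) = E[X²]E[Y²] - (E[X]E[Y])²
E[R] = 2, Var(R) = 5.3333333
E[Q] = 1, Var(Q) = 4
E[R²] = 5.3333333 + 2² = 9.3333333
E[Q²] = 4 + 1² = 5
Var(Z) = 9.3333333*5 - (2*1)²
= 46.666667 - 4 = 42.666667

42.666667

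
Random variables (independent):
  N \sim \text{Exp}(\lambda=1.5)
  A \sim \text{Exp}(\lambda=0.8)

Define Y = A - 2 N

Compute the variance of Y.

For independent RVs: Var(aX + bY) = a²Var(X) + b²Var(Y)
Var(N) = 0.44444444
Var(A) = 1.5625
Var(Y) = (-2)²*0.44444444 + 1²*1.5625
= 4*0.44444444 + 1*1.5625 = 3.3402778

3.3402778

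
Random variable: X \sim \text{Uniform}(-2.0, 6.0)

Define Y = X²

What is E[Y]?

E[X²] = Var(X) + (E[X])² = 5.3333333 + 4 = 9.3333333

9.3333333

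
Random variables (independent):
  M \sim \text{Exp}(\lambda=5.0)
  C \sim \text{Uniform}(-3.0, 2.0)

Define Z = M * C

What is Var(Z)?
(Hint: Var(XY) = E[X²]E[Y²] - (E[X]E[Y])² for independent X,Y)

Var(XY) = E[X²]E[Y²] - (E[X]E[Y])²
E[M] = 0.2, Var(M) = 0.04
E[C] = -0.5, Var(C) = 2.0833333
E[M²] = 0.04 + 0.2² = 0.08
E[C²] = 2.0833333 + (-0.5)² = 2.3333333
Var(Z) = 0.08*2.3333333 - (0.2*(-0.5))²
= 0.18666667 - 0.01 = 0.17666667

0.17666667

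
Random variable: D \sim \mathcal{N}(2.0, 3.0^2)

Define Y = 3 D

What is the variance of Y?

For Y = aD + b: Var(Y) = a² * Var(D)
Var(D) = 3.0^2 = 9
Var(Y) = 3² * 9 = 9 * 9 = 81

81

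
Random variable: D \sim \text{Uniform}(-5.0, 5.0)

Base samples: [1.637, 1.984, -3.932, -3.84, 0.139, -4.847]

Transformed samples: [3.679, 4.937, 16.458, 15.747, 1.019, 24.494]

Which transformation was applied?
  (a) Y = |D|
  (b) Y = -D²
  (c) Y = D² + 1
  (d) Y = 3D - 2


Checking option (c) Y = D² + 1:
  D = 1.637 -> Y = 3.679 ✓
  D = 1.984 -> Y = 4.937 ✓
  D = -3.932 -> Y = 16.458 ✓
All samples match this transformation.

(c) D² + 1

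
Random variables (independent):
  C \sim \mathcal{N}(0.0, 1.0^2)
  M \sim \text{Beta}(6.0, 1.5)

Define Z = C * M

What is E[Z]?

For independent RVs: E[XY] = E[X]*E[Y]
E[C] = 0
E[M] = 0.8
E[Z] = 0 * 0.8 = 0

0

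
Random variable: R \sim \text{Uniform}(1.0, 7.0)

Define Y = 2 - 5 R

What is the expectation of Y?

For Y = -5R + 2:
E[Y] = -5 * E[R] + 2
E[R] = (1 + 7)/2 = 4
E[Y] = -5 * 4 + 2 = -18

-18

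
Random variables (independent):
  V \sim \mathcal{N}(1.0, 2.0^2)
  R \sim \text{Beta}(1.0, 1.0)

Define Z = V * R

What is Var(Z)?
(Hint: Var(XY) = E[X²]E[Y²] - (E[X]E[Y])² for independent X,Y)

Var(XY) = E[X²]E[Y²] - (E[X]E[Y])²
E[V] = 1, Var(V) = 4
E[R] = 0.5, Var(R) = 0.083333333
E[V²] = 4 + 1² = 5
E[R²] = 0.083333333 + 0.5² = 0.33333333
Var(Z) = 5*0.33333333 - (1*0.5)²
= 1.6666667 - 0.25 = 1.4166667

1.4166667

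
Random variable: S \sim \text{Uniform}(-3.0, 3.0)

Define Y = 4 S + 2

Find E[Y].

For Y = 4S + 2:
E[Y] = 4 * E[S] + 2
E[S] = (-3 + 3)/2 = 0
E[Y] = 4 * 0 + 2 = 2

2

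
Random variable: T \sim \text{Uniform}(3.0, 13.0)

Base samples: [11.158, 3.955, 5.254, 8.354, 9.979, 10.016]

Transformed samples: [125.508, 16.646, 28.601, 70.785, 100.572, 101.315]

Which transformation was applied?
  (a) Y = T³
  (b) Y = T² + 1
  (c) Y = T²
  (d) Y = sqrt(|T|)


Checking option (b) Y = T² + 1:
  T = 11.158 -> Y = 125.508 ✓
  T = 3.955 -> Y = 16.646 ✓
  T = 5.254 -> Y = 28.601 ✓
All samples match this transformation.

(b) T² + 1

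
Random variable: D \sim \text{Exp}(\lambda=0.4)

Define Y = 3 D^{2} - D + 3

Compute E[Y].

E[Y] = 3*E[D²] - 1*E[D] + 3
E[D] = 2.5
E[D²] = Var(D) + (E[D])² = 6.25 + 6.25 = 12.5
E[Y] = 3*12.5 - 1*2.5 + 3 = 38

38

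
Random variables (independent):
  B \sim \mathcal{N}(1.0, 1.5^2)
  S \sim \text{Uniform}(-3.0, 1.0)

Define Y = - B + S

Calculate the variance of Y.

For independent RVs: Var(aX + bY) = a²Var(X) + b²Var(Y)
Var(B) = 2.25
Var(S) = 1.3333333
Var(Y) = (-1)²*2.25 + 1²*1.3333333
= 1*2.25 + 1*1.3333333 = 3.5833333

3.5833333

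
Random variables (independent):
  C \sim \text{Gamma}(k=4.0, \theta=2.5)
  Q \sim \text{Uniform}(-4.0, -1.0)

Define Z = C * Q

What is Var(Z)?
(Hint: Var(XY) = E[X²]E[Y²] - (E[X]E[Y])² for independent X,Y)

Var(XY) = E[X²]E[Y²] - (E[X]E[Y])²
E[C] = 10, Var(C) = 25
E[Q] = -2.5, Var(Q) = 0.75
E[C²] = 25 + 10² = 125
E[Q²] = 0.75 + (-2.5)² = 7
Var(Z) = 125*7 - (10*(-2.5))²
= 875 - 625 = 250

250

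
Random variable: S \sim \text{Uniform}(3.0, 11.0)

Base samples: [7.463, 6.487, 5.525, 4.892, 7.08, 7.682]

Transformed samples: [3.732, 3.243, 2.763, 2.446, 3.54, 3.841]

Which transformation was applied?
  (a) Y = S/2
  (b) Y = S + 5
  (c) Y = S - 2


Checking option (a) Y = S/2:
  S = 7.463 -> Y = 3.732 ✓
  S = 6.487 -> Y = 3.243 ✓
  S = 5.525 -> Y = 2.763 ✓
All samples match this transformation.

(a) S/2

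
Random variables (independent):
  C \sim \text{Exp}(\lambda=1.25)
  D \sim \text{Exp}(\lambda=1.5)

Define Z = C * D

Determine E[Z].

For independent RVs: E[XY] = E[X]*E[Y]
E[C] = 0.8
E[D] = 0.66666667
E[Z] = 0.8 * 0.66666667 = 0.53333333

0.53333333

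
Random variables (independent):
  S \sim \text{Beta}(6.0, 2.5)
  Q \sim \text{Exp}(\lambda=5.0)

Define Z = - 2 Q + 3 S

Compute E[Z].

E[Z] = 3*E[S] - 2*E[Q]
E[S] = 0.70588235
E[Q] = 0.2
E[Z] = 3*0.70588235 - 2*0.2 = 1.7176471

1.7176471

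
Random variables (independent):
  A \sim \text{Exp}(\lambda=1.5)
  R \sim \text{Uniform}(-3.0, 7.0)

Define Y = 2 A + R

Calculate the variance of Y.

For independent RVs: Var(aX + bY) = a²Var(X) + b²Var(Y)
Var(A) = 0.44444444
Var(R) = 8.3333333
Var(Y) = 2²*0.44444444 + 1²*8.3333333
= 4*0.44444444 + 1*8.3333333 = 10.111111

10.111111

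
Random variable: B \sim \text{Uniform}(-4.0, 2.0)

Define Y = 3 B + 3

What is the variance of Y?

For Y = aB + b: Var(Y) = a² * Var(B)
Var(B) = (2 + 4)^2/12 = 3
Var(Y) = 3² * 3 = 9 * 3 = 27

27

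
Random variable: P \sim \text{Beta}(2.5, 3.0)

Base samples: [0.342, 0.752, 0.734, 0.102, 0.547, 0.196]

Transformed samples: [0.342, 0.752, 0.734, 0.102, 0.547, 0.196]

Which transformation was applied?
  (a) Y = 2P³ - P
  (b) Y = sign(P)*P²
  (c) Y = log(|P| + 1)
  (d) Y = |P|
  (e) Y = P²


Checking option (d) Y = |P|:
  P = 0.342 -> Y = 0.342 ✓
  P = 0.752 -> Y = 0.752 ✓
  P = 0.734 -> Y = 0.734 ✓
All samples match this transformation.

(d) |P|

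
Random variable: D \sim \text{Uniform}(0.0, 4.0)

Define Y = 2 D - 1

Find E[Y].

For Y = 2D - 1:
E[Y] = 2 * E[D] - 1
E[D] = (0 + 4)/2 = 2
E[Y] = 2 * 2 - 1 = 3

3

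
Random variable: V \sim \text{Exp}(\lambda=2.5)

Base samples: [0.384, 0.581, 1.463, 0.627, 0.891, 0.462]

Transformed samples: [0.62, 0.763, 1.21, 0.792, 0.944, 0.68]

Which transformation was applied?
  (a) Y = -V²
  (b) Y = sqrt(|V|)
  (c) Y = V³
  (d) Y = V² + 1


Checking option (b) Y = sqrt(|V|):
  V = 0.384 -> Y = 0.62 ✓
  V = 0.581 -> Y = 0.763 ✓
  V = 1.463 -> Y = 1.21 ✓
All samples match this transformation.

(b) sqrt(|V|)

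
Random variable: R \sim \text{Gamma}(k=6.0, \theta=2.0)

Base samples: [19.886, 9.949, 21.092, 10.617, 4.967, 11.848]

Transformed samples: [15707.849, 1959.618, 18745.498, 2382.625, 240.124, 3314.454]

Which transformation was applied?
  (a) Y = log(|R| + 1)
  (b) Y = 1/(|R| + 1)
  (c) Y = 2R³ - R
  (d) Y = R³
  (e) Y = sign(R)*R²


Checking option (c) Y = 2R³ - R:
  R = 19.886 -> Y = 15707.849 ✓
  R = 9.949 -> Y = 1959.618 ✓
  R = 21.092 -> Y = 18745.498 ✓
All samples match this transformation.

(c) 2R³ - R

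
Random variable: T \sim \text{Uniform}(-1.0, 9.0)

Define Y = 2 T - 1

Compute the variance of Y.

For Y = aT + b: Var(Y) = a² * Var(T)
Var(T) = (9 + 1)^2/12 = 8.3333333
Var(Y) = 2² * 8.3333333 = 4 * 8.3333333 = 33.333333

33.333333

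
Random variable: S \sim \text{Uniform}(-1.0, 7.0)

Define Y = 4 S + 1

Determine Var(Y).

For Y = aS + b: Var(Y) = a² * Var(S)
Var(S) = (7 + 1)^2/12 = 5.3333333
Var(Y) = 4² * 5.3333333 = 16 * 5.3333333 = 85.333333

85.333333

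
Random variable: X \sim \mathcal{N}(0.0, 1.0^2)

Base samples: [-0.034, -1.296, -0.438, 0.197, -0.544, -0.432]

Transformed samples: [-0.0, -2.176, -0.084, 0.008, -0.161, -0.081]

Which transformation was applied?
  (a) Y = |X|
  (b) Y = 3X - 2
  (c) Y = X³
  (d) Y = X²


Checking option (c) Y = X³:
  X = -0.034 -> Y = -0.0 ✓
  X = -1.296 -> Y = -2.176 ✓
  X = -0.438 -> Y = -0.084 ✓
All samples match this transformation.

(c) X³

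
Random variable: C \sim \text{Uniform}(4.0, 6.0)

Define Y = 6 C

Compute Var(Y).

For Y = aC + b: Var(Y) = a² * Var(C)
Var(C) = (6 - 4)^2/12 = 0.33333333
Var(Y) = 6² * 0.33333333 = 36 * 0.33333333 = 12

12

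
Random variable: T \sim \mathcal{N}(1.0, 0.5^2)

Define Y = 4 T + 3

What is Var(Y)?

For Y = aT + b: Var(Y) = a² * Var(T)
Var(T) = 0.5^2 = 0.25
Var(Y) = 4² * 0.25 = 16 * 0.25 = 4

4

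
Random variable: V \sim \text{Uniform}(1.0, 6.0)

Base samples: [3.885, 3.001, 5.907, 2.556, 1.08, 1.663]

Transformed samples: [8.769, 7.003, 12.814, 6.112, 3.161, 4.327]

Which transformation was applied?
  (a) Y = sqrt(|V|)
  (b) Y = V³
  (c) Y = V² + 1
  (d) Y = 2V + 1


Checking option (d) Y = 2V + 1:
  V = 3.885 -> Y = 8.769 ✓
  V = 3.001 -> Y = 7.003 ✓
  V = 5.907 -> Y = 12.814 ✓
All samples match this transformation.

(d) 2V + 1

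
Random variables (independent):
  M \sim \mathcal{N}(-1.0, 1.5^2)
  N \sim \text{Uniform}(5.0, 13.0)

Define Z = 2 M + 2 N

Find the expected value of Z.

E[Z] = 2*E[M] + 2*E[N]
E[M] = -1
E[N] = 9
E[Z] = 2*(-1) + 2*9 = 16

16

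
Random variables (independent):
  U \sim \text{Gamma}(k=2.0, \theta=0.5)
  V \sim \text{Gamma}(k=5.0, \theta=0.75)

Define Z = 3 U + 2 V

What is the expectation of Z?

E[Z] = 3*E[U] + 2*E[V]
E[U] = 1
E[V] = 3.75
E[Z] = 3*1 + 2*3.75 = 10.5

10.5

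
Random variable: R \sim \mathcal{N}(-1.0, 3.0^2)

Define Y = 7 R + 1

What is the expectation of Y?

For Y = 7R + 1:
E[Y] = 7 * E[R] + 1
E[R] = -1.0 = -1
E[Y] = 7 * (-1) + 1 = -6

-6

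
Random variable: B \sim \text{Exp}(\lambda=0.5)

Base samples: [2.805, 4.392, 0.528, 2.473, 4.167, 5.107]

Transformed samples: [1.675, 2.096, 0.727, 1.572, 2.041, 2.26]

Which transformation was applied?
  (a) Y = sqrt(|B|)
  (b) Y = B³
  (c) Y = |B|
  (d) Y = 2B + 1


Checking option (a) Y = sqrt(|B|):
  B = 2.805 -> Y = 1.675 ✓
  B = 4.392 -> Y = 2.096 ✓
  B = 0.528 -> Y = 0.727 ✓
All samples match this transformation.

(a) sqrt(|B|)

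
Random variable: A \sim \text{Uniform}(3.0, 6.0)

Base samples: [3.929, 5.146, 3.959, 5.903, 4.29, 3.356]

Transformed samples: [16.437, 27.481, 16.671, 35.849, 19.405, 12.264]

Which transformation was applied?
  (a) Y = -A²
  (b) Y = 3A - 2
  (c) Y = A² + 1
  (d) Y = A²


Checking option (c) Y = A² + 1:
  A = 3.929 -> Y = 16.437 ✓
  A = 5.146 -> Y = 27.481 ✓
  A = 3.959 -> Y = 16.671 ✓
All samples match this transformation.

(c) A² + 1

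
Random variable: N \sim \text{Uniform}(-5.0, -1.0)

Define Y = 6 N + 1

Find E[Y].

For Y = 6N + 1:
E[Y] = 6 * E[N] + 1
E[N] = (-5 - 1)/2 = -3
E[Y] = 6 * (-3) + 1 = -17

-17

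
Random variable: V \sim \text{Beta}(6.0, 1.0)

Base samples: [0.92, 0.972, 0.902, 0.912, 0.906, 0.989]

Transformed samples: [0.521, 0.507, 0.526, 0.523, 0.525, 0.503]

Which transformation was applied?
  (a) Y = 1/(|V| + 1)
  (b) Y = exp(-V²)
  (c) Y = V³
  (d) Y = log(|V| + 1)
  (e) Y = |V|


Checking option (a) Y = 1/(|V| + 1):
  V = 0.92 -> Y = 0.521 ✓
  V = 0.972 -> Y = 0.507 ✓
  V = 0.902 -> Y = 0.526 ✓
All samples match this transformation.

(a) 1/(|V| + 1)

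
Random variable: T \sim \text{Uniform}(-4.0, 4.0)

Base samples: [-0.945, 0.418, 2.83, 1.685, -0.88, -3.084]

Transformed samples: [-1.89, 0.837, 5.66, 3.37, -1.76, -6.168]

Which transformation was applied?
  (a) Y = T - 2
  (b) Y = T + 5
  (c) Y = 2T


Checking option (c) Y = 2T:
  T = -0.945 -> Y = -1.89 ✓
  T = 0.418 -> Y = 0.837 ✓
  T = 2.83 -> Y = 5.66 ✓
All samples match this transformation.

(c) 2T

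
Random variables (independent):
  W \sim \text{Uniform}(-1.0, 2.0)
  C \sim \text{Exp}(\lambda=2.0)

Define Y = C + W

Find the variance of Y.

For independent RVs: Var(aX + bY) = a²Var(X) + b²Var(Y)
Var(W) = 0.75
Var(C) = 0.25
Var(Y) = 1²*0.75 + 1²*0.25
= 1*0.75 + 1*0.25 = 1

1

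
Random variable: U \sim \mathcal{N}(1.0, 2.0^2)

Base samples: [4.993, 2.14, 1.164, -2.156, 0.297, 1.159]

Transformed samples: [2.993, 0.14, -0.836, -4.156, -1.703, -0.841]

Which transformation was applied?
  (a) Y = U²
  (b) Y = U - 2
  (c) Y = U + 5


Checking option (b) Y = U - 2:
  U = 4.993 -> Y = 2.993 ✓
  U = 2.14 -> Y = 0.14 ✓
  U = 1.164 -> Y = -0.836 ✓
All samples match this transformation.

(b) U - 2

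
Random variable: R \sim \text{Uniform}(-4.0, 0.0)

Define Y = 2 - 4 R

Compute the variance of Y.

For Y = aR + b: Var(Y) = a² * Var(R)
Var(R) = (0 + 4)^2/12 = 1.3333333
Var(Y) = (-4)² * 1.3333333 = 16 * 1.3333333 = 21.333333

21.333333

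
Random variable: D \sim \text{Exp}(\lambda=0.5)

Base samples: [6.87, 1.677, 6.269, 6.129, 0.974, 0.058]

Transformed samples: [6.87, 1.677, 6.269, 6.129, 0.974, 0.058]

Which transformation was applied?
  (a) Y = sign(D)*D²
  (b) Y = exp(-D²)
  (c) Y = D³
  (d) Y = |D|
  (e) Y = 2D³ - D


Checking option (d) Y = |D|:
  D = 6.87 -> Y = 6.87 ✓
  D = 1.677 -> Y = 1.677 ✓
  D = 6.269 -> Y = 6.269 ✓
All samples match this transformation.

(d) |D|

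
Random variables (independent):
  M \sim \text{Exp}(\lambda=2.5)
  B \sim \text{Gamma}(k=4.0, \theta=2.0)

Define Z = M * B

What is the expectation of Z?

For independent RVs: E[XY] = E[X]*E[Y]
E[M] = 0.4
E[B] = 8
E[Z] = 0.4 * 8 = 3.2

3.2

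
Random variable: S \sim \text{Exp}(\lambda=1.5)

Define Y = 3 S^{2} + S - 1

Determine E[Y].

E[Y] = 3*E[S²] + 1*E[S] - 1
E[S] = 0.66666667
E[S²] = Var(S) + (E[S])² = 0.44444444 + 0.44444444 = 0.88888889
E[Y] = 3*0.88888889 + 1*0.66666667 - 1 = 2.3333333

2.3333333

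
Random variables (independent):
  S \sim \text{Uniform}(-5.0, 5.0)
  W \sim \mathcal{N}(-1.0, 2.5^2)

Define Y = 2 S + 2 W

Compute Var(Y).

For independent RVs: Var(aX + bY) = a²Var(X) + b²Var(Y)
Var(S) = 8.3333333
Var(W) = 6.25
Var(Y) = 2²*8.3333333 + 2²*6.25
= 4*8.3333333 + 4*6.25 = 58.333333

58.333333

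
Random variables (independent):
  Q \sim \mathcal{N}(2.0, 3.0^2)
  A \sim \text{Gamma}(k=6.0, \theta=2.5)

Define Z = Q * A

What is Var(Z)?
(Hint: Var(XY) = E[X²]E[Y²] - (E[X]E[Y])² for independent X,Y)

Var(XY) = E[X²]E[Y²] - (E[X]E[Y])²
E[Q] = 2, Var(Q) = 9
E[A] = 15, Var(A) = 37.5
E[Q²] = 9 + 2² = 13
E[A²] = 37.5 + 15² = 262.5
Var(Z) = 13*262.5 - (2*15)²
= 3412.5 - 900 = 2512.5

2512.5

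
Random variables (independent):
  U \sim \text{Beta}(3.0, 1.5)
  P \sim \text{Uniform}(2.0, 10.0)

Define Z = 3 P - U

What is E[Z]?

E[Z] = -1*E[U] + 3*E[P]
E[U] = 0.66666667
E[P] = 6
E[Z] = -1*0.66666667 + 3*6 = 17.333333

17.333333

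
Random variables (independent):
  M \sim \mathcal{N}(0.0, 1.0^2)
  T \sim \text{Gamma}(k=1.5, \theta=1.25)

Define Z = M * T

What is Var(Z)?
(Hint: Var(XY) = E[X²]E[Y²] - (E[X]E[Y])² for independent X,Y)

Var(XY) = E[X²]E[Y²] - (E[X]E[Y])²
E[M] = 0, Var(M) = 1
E[T] = 1.875, Var(T) = 2.34375
E[M²] = 1 + 0² = 1
E[T²] = 2.34375 + 1.875² = 5.859375
Var(Z) = 1*5.859375 - (0*1.875)²
= 5.859375 - 0 = 5.859375

5.859375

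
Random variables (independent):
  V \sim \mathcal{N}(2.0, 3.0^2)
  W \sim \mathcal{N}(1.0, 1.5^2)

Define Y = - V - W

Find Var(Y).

For independent RVs: Var(aX + bY) = a²Var(X) + b²Var(Y)
Var(V) = 9
Var(W) = 2.25
Var(Y) = (-1)²*9 + (-1)²*2.25
= 1*9 + 1*2.25 = 11.25

11.25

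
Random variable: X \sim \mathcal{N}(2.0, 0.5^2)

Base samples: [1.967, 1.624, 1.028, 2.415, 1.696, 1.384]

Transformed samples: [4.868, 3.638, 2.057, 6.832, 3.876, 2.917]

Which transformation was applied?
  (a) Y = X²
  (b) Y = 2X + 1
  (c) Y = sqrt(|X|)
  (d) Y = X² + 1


Checking option (d) Y = X² + 1:
  X = 1.967 -> Y = 4.868 ✓
  X = 1.624 -> Y = 3.638 ✓
  X = 1.028 -> Y = 2.057 ✓
All samples match this transformation.

(d) X² + 1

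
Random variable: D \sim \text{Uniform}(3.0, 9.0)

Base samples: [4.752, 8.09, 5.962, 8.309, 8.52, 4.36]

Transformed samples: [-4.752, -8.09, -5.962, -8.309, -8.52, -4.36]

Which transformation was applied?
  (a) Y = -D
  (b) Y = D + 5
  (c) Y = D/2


Checking option (a) Y = -D:
  D = 4.752 -> Y = -4.752 ✓
  D = 8.09 -> Y = -8.09 ✓
  D = 5.962 -> Y = -5.962 ✓
All samples match this transformation.

(a) -D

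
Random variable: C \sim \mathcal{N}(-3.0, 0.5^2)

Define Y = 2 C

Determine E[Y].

For Y = 2C:
E[Y] = 2 * E[C]
E[C] = -3.0 = -3
E[Y] = 2 * (-3) = -6

-6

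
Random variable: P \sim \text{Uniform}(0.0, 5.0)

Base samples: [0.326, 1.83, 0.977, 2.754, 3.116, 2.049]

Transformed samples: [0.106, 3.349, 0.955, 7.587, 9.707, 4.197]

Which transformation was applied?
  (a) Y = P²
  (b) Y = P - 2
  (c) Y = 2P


Checking option (a) Y = P²:
  P = 0.326 -> Y = 0.106 ✓
  P = 1.83 -> Y = 3.349 ✓
  P = 0.977 -> Y = 0.955 ✓
All samples match this transformation.

(a) P²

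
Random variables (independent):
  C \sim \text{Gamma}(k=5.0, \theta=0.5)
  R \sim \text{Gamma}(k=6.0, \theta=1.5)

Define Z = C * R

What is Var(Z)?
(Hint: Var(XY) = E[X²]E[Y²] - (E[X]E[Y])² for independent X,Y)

Var(XY) = E[X²]E[Y²] - (E[X]E[Y])²
E[C] = 2.5, Var(C) = 1.25
E[R] = 9, Var(R) = 13.5
E[C²] = 1.25 + 2.5² = 7.5
E[R²] = 13.5 + 9² = 94.5
Var(Z) = 7.5*94.5 - (2.5*9)²
= 708.75 - 506.25 = 202.5

202.5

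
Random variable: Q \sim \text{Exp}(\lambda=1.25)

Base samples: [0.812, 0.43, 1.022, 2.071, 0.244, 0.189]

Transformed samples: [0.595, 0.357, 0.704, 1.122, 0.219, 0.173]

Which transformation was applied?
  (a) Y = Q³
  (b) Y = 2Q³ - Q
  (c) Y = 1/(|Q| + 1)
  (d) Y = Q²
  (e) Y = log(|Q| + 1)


Checking option (e) Y = log(|Q| + 1):
  Q = 0.812 -> Y = 0.595 ✓
  Q = 0.43 -> Y = 0.357 ✓
  Q = 1.022 -> Y = 0.704 ✓
All samples match this transformation.

(e) log(|Q| + 1)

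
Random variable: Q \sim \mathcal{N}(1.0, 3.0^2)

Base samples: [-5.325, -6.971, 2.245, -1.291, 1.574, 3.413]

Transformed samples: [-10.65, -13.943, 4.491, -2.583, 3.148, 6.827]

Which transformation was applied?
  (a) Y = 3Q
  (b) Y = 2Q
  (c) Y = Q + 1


Checking option (b) Y = 2Q:
  Q = -5.325 -> Y = -10.65 ✓
  Q = -6.971 -> Y = -13.943 ✓
  Q = 2.245 -> Y = 4.491 ✓
All samples match this transformation.

(b) 2Q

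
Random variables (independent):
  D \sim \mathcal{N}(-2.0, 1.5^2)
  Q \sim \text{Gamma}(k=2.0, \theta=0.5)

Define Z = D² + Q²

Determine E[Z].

E[Z] = E[D²] + E[Q²]
E[D²] = Var(D) + E[D]² = 2.25 + 4 = 6.25
E[Q²] = Var(Q) + E[Q]² = 0.5 + 1 = 1.5
E[Z] = 6.25 + 1.5 = 7.75

7.75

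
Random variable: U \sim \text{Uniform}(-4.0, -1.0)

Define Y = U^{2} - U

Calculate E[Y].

E[Y] = 1*E[U²] - 1*E[U]
E[U] = -2.5
E[U²] = Var(U) + (E[U])² = 0.75 + 6.25 = 7
E[Y] = 1*7 - 1*(-2.5) = 9.5

9.5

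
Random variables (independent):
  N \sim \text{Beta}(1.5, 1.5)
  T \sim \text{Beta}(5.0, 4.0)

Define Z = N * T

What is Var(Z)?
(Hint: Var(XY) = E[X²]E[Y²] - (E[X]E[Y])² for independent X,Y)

Var(XY) = E[X²]E[Y²] - (E[X]E[Y])²
E[N] = 0.5, Var(N) = 0.0625
E[T] = 0.55555556, Var(T) = 0.024691358
E[N²] = 0.0625 + 0.5² = 0.3125
E[T²] = 0.024691358 + 0.55555556² = 0.33333333
Var(Z) = 0.3125*0.33333333 - (0.5*0.55555556)²
= 0.10416667 - 0.077160494 = 0.027006173

0.027006173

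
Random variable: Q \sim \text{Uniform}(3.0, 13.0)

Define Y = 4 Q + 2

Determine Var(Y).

For Y = aQ + b: Var(Y) = a² * Var(Q)
Var(Q) = (13 - 3)^2/12 = 8.3333333
Var(Y) = 4² * 8.3333333 = 16 * 8.3333333 = 133.33333

133.33333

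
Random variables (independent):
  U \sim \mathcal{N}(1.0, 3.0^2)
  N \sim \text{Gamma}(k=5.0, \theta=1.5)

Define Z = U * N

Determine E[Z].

For independent RVs: E[XY] = E[X]*E[Y]
E[U] = 1
E[N] = 7.5
E[Z] = 1 * 7.5 = 7.5

7.5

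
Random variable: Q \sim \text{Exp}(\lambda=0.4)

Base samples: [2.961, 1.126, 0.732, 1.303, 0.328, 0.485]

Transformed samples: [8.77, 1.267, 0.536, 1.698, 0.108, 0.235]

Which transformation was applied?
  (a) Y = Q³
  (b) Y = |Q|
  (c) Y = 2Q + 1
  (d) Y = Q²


Checking option (d) Y = Q²:
  Q = 2.961 -> Y = 8.77 ✓
  Q = 1.126 -> Y = 1.267 ✓
  Q = 0.732 -> Y = 0.536 ✓
All samples match this transformation.

(d) Q²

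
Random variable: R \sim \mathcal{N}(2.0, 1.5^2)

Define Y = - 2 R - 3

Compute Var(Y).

For Y = aR + b: Var(Y) = a² * Var(R)
Var(R) = 1.5^2 = 2.25
Var(Y) = (-2)² * 2.25 = 4 * 2.25 = 9

9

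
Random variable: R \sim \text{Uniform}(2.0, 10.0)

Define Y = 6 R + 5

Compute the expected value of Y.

For Y = 6R + 5:
E[Y] = 6 * E[R] + 5
E[R] = (2 + 10)/2 = 6
E[Y] = 6 * 6 + 5 = 41

41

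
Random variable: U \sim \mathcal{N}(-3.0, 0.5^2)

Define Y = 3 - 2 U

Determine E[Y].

For Y = -2U + 3:
E[Y] = -2 * E[U] + 3
E[U] = -3.0 = -3
E[Y] = -2 * (-3) + 3 = 9

9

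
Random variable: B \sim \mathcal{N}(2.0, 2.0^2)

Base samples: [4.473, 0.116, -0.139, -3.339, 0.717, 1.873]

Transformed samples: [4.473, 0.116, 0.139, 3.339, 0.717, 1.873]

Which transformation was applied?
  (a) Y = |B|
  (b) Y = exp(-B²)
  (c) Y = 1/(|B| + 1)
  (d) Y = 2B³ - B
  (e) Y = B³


Checking option (a) Y = |B|:
  B = 4.473 -> Y = 4.473 ✓
  B = 0.116 -> Y = 0.116 ✓
  B = -0.139 -> Y = 0.139 ✓
All samples match this transformation.

(a) |B|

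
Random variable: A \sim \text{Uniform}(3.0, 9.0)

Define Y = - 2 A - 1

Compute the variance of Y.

For Y = aA + b: Var(Y) = a² * Var(A)
Var(A) = (9 - 3)^2/12 = 3
Var(Y) = (-2)² * 3 = 4 * 3 = 12

12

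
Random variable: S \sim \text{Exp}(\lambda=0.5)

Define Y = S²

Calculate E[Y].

Using E[X²] = Var(X) + (E[X])²:
E[S] = 2
Var(S) = 1/0.5^2 = 4
E[S²] = 4 + 2² = 4 + 4 = 8

8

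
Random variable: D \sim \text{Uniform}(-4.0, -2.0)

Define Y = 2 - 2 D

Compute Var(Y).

For Y = aD + b: Var(Y) = a² * Var(D)
Var(D) = (-2 + 4)^2/12 = 0.33333333
Var(Y) = (-2)² * 0.33333333 = 4 * 0.33333333 = 1.3333333

1.3333333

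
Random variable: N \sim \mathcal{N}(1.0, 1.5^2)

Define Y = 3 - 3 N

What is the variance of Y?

For Y = aN + b: Var(Y) = a² * Var(N)
Var(N) = 1.5^2 = 2.25
Var(Y) = (-3)² * 2.25 = 9 * 2.25 = 20.25

20.25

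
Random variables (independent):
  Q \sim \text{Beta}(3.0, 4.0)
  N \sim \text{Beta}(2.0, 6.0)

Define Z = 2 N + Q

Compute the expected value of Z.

E[Z] = 1*E[Q] + 2*E[N]
E[Q] = 0.42857143
E[N] = 0.25
E[Z] = 1*0.42857143 + 2*0.25 = 0.92857143

0.92857143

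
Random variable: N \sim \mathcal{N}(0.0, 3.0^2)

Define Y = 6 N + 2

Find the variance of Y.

For Y = aN + b: Var(Y) = a² * Var(N)
Var(N) = 3.0^2 = 9
Var(Y) = 6² * 9 = 36 * 9 = 324

324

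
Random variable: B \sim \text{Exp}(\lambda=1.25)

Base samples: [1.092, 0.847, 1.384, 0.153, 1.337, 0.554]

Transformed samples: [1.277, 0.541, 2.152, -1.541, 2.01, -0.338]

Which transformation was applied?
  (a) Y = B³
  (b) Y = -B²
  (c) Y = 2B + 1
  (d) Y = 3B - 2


Checking option (d) Y = 3B - 2:
  B = 1.092 -> Y = 1.277 ✓
  B = 0.847 -> Y = 0.541 ✓
  B = 1.384 -> Y = 2.152 ✓
All samples match this transformation.

(d) 3B - 2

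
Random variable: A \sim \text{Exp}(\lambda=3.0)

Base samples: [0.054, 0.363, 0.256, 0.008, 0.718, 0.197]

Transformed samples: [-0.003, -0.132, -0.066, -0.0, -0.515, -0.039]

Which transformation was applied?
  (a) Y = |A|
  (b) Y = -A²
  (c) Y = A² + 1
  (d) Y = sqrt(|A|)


Checking option (b) Y = -A²:
  A = 0.054 -> Y = -0.003 ✓
  A = 0.363 -> Y = -0.132 ✓
  A = 0.256 -> Y = -0.066 ✓
All samples match this transformation.

(b) -A²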